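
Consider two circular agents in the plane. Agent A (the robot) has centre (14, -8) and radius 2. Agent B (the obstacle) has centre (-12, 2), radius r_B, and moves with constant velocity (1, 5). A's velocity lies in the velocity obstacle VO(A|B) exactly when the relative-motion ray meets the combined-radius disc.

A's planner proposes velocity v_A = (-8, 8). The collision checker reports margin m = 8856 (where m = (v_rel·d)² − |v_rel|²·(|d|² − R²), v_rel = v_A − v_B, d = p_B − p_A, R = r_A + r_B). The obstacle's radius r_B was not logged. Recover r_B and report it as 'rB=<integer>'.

m = 8856
d = (-26, 10);  v_rel = (-9, 3),  |v_rel|² = 90
v_rel×d = (-9)·(10) − (3)·(-26) = -12
since m = R²·90 − (-12)²:  R² = (144 + 8856) / 90 = 100
R = √100 = 10  ⇒  r_B = 10 − 2 = 8

rB=8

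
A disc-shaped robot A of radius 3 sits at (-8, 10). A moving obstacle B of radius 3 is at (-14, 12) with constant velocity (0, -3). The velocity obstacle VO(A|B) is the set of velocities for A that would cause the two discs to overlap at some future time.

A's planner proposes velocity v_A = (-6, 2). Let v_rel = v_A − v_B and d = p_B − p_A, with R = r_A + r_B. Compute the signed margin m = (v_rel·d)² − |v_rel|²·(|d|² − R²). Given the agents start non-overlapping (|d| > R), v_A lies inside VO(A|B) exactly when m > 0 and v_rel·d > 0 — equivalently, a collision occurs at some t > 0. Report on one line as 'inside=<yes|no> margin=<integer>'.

d = (-6, 2),  |d|² = 40;  R = 3+3 = 6,  c = 40−6² = 4
v_rel = (-6, 5),  |v_rel|² = 61;  v_rel·d = (-6)·(-6) + (5)·(2) = 46
61·t² − 92·t + 4 = 0  ⇒  m = 46² − 61·4 = 1872
m = 1872 > 0,  v_rel·d = 46 > 0  ⇒  inside

inside=yes margin=1872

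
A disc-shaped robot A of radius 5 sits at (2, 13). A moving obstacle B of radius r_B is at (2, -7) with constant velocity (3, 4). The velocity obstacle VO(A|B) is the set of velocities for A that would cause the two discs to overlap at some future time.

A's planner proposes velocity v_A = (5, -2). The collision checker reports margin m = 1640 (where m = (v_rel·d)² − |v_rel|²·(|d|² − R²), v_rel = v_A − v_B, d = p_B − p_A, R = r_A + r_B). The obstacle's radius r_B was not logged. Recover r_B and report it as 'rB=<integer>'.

m = 1640
d = (0, -20);  v_rel = (2, -6),  |v_rel|² = 40
v_rel×d = (2)·(-20) − (-6)·(0) = -40
since m = R²·40 − (-40)²:  R² = (1600 + 1640) / 40 = 81
R = √81 = 9  ⇒  r_B = 9 − 5 = 4

rB=4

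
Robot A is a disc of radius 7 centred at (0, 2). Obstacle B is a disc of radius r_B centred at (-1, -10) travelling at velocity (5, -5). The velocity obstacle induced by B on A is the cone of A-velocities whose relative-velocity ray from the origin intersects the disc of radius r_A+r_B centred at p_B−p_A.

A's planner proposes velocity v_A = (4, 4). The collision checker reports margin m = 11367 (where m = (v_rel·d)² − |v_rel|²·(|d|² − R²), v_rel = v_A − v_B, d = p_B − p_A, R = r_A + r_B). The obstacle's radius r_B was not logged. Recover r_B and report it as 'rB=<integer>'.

m = 11367
d = (-1, -12);  v_rel = (-1, 9),  |v_rel|² = 82
v_rel×d = (-1)·(-12) − (9)·(-1) = 21
since m = R²·82 − 21²:  R² = (441 + 11367) / 82 = 144
R = √144 = 12  ⇒  r_B = 12 − 7 = 5

rB=5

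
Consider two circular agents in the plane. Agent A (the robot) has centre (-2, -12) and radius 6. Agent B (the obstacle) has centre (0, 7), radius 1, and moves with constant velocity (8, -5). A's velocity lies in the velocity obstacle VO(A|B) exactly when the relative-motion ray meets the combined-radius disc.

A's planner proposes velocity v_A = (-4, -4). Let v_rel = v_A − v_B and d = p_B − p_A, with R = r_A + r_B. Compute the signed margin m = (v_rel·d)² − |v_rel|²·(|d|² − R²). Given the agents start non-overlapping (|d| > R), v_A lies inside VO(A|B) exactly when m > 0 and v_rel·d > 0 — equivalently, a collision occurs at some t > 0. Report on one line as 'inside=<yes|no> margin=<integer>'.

d = (2, 19),  |d|² = 365;  R = 6+1 = 7,  c = 365−7² = 316
v_rel = (-12, 1),  |v_rel|² = 145;  v_rel·d = (-12)·(2) + (1)·(19) = -5
145·t² + 10·t + 316 = 0  ⇒  m = (-5)² − 145·316 = -45795
m = -45795 < 0,  v_rel·d = -5 < 0  ⇒  outside

inside=no margin=-45795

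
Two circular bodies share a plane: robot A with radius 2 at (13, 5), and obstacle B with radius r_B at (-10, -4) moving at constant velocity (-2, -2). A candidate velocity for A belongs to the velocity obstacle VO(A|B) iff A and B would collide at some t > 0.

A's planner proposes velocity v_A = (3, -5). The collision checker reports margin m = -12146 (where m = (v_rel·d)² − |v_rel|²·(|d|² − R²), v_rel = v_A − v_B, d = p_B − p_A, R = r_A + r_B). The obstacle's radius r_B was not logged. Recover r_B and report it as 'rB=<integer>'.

m = -12146
d = (-23, -9);  v_rel = (5, -3),  |v_rel|² = 34
v_rel×d = (5)·(-9) − (-3)·(-23) = -114
since m = R²·34 − (-114)²:  R² = (12996 + -12146) / 34 = 25
R = √25 = 5  ⇒  r_B = 5 − 2 = 3

rB=3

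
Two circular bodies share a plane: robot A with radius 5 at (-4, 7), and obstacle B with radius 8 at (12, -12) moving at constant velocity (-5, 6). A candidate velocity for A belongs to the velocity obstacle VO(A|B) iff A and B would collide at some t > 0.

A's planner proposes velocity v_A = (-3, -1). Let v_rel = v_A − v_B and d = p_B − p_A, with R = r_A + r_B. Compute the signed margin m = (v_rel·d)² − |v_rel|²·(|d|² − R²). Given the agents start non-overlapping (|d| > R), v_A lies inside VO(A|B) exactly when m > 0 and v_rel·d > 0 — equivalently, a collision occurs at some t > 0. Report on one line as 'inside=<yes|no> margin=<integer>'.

d = (16, -19),  |d|² = 617;  R = 5+8 = 13,  c = 617−13² = 448
v_rel = (2, -7),  |v_rel|² = 53;  v_rel·d = (2)·(16) + (-7)·(-19) = 165
53·t² − 330·t + 448 = 0  ⇒  m = 165² − 53·448 = 3481
m = 3481 > 0,  v_rel·d = 165 > 0  ⇒  inside

inside=yes margin=3481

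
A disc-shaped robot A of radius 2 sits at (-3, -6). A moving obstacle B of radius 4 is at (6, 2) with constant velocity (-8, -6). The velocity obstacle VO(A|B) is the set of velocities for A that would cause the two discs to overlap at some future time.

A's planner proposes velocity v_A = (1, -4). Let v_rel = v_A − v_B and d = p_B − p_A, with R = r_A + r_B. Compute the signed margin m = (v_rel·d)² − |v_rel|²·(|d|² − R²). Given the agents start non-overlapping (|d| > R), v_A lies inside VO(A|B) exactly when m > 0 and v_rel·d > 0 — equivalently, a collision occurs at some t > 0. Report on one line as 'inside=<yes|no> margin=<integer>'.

d = (9, 8),  |d|² = 145;  R = 2+4 = 6,  c = 145−6² = 109
v_rel = (9, 2),  |v_rel|² = 85;  v_rel·d = (9)·(9) + (2)·(8) = 97
85·t² − 194·t + 109 = 0  ⇒  m = 97² − 85·109 = 144
m = 144 > 0,  v_rel·d = 97 > 0  ⇒  inside

inside=yes margin=144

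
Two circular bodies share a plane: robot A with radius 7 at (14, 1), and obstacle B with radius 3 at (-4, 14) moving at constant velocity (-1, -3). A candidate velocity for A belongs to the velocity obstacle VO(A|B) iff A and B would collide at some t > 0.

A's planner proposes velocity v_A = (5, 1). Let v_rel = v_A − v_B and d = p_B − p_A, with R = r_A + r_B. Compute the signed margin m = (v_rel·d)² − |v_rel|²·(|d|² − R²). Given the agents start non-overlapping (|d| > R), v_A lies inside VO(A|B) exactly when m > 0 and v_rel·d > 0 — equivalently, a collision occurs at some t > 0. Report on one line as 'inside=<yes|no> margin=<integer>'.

d = (-18, 13),  |d|² = 493;  R = 7+3 = 10,  c = 493−10² = 393
v_rel = (6, 4),  |v_rel|² = 52;  v_rel·d = (6)·(-18) + (4)·(13) = -56
52·t² + 112·t + 393 = 0  ⇒  m = (-56)² − 52·393 = -17300
m = -17300 < 0,  v_rel·d = -56 < 0  ⇒  outside

inside=no margin=-17300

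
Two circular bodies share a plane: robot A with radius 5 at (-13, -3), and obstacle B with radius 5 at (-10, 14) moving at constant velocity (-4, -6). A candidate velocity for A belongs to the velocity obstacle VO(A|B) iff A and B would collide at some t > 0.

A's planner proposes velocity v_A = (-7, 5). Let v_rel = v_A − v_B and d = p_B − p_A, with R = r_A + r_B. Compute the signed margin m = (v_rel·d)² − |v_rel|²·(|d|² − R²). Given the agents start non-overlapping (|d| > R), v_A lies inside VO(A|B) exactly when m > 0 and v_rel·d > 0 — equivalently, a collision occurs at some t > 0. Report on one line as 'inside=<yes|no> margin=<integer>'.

d = (3, 17),  |d|² = 298;  R = 5+5 = 10,  c = 298−10² = 198
v_rel = (-3, 11),  |v_rel|² = 130;  v_rel·d = (-3)·(3) + (11)·(17) = 178
130·t² − 356·t + 198 = 0  ⇒  m = 178² − 130·198 = 5944
m = 5944 > 0,  v_rel·d = 178 > 0  ⇒  inside

inside=yes margin=5944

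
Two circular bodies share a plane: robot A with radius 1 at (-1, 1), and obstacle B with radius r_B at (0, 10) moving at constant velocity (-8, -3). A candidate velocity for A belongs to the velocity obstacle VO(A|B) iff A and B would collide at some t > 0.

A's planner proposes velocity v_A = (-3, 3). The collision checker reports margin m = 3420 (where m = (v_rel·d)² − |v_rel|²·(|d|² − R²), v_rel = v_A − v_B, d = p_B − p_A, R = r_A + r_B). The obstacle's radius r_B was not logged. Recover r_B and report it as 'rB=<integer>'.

m = 3420
d = (1, 9);  v_rel = (5, 6),  |v_rel|² = 61
v_rel×d = (5)·(9) − (6)·(1) = 39
since m = R²·61 − 39²:  R² = (1521 + 3420) / 61 = 81
R = √81 = 9  ⇒  r_B = 9 − 1 = 8

rB=8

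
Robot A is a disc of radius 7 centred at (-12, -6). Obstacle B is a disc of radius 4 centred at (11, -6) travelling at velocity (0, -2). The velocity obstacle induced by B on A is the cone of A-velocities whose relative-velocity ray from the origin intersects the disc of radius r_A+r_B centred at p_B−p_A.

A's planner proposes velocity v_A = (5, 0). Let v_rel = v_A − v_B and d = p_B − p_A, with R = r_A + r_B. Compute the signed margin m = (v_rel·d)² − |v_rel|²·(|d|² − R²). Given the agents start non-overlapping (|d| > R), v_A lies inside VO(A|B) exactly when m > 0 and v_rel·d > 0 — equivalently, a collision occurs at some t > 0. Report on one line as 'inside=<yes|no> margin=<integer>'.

d = (23, 0),  |d|² = 529;  R = 7+4 = 11,  c = 529−11² = 408
v_rel = (5, 2),  |v_rel|² = 29;  v_rel·d = (5)·(23) + (2)·(0) = 115
29·t² − 230·t + 408 = 0  ⇒  m = 115² − 29·408 = 1393
m = 1393 > 0,  v_rel·d = 115 > 0  ⇒  inside

inside=yes margin=1393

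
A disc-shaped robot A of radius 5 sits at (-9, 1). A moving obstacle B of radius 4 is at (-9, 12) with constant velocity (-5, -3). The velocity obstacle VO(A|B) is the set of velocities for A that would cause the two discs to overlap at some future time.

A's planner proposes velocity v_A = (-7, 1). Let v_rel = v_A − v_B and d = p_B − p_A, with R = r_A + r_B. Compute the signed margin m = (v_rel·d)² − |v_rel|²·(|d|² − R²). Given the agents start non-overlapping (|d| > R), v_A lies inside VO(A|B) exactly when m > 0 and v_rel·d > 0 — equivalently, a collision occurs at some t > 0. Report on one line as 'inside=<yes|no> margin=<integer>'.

d = (0, 11),  |d|² = 121;  R = 5+4 = 9,  c = 121−9² = 40
v_rel = (-2, 4),  |v_rel|² = 20;  v_rel·d = (-2)·(0) + (4)·(11) = 44
20·t² − 88·t + 40 = 0  ⇒  m = 44² − 20·40 = 1136
m = 1136 > 0,  v_rel·d = 44 > 0  ⇒  inside

inside=yes margin=1136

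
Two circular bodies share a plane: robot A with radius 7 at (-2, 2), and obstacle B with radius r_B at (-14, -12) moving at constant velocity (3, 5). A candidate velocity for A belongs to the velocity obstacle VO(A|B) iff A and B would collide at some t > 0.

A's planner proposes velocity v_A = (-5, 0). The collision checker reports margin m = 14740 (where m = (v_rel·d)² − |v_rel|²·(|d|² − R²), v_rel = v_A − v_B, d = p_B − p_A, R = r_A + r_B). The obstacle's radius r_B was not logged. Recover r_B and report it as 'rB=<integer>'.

m = 14740
d = (-12, -14);  v_rel = (-8, -5),  |v_rel|² = 89
v_rel×d = (-8)·(-14) − (-5)·(-12) = 52
since m = R²·89 − 52²:  R² = (2704 + 14740) / 89 = 196
R = √196 = 14  ⇒  r_B = 14 − 7 = 7

rB=7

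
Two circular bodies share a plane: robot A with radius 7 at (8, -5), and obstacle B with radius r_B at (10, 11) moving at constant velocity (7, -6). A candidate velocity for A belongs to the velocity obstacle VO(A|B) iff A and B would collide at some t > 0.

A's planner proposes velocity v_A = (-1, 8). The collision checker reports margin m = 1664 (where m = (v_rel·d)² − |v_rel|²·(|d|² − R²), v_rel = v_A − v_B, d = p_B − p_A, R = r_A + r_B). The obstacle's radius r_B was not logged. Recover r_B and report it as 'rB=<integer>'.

m = 1664
d = (2, 16);  v_rel = (-8, 14),  |v_rel|² = 260
v_rel×d = (-8)·(16) − (14)·(2) = -156
since m = R²·260 − (-156)²:  R² = (24336 + 1664) / 260 = 100
R = √100 = 10  ⇒  r_B = 10 − 7 = 3

rB=3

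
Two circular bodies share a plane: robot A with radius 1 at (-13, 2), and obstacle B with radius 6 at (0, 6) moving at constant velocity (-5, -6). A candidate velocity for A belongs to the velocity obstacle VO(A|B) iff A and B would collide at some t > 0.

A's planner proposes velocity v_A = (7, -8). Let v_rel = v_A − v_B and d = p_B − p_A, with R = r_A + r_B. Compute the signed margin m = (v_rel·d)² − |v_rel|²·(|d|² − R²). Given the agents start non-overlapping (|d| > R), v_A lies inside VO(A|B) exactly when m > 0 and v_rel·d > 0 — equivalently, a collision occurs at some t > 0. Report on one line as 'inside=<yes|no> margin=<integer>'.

d = (13, 4),  |d|² = 185;  R = 1+6 = 7,  c = 185−7² = 136
v_rel = (12, -2),  |v_rel|² = 148;  v_rel·d = (12)·(13) + (-2)·(4) = 148
148·t² − 296·t + 136 = 0  ⇒  m = 148² − 148·136 = 1776
m = 1776 > 0,  v_rel·d = 148 > 0  ⇒  inside

inside=yes margin=1776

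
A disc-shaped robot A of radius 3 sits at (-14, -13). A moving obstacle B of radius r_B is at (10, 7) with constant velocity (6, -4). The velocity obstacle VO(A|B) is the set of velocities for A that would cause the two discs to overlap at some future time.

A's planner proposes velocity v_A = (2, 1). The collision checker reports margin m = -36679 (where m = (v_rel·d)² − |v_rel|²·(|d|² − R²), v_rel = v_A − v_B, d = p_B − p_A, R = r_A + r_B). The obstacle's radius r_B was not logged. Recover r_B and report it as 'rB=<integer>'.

m = -36679
d = (24, 20);  v_rel = (-4, 5),  |v_rel|² = 41
v_rel×d = (-4)·(20) − (5)·(24) = -200
since m = R²·41 − (-200)²:  R² = (40000 + -36679) / 41 = 81
R = √81 = 9  ⇒  r_B = 9 − 3 = 6

rB=6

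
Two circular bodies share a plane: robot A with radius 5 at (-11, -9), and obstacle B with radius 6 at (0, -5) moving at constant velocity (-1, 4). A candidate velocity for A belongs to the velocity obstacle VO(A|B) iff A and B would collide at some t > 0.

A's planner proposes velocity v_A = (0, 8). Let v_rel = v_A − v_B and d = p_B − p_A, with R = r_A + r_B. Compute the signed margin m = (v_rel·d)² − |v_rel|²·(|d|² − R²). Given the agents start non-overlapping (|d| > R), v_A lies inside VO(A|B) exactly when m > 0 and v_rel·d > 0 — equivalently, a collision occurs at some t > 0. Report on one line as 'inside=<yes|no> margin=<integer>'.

d = (11, 4),  |d|² = 137;  R = 5+6 = 11,  c = 137−11² = 16
v_rel = (1, 4),  |v_rel|² = 17;  v_rel·d = (1)·(11) + (4)·(4) = 27
17·t² − 54·t + 16 = 0  ⇒  m = 27² − 17·16 = 457
m = 457 > 0,  v_rel·d = 27 > 0  ⇒  inside

inside=yes margin=457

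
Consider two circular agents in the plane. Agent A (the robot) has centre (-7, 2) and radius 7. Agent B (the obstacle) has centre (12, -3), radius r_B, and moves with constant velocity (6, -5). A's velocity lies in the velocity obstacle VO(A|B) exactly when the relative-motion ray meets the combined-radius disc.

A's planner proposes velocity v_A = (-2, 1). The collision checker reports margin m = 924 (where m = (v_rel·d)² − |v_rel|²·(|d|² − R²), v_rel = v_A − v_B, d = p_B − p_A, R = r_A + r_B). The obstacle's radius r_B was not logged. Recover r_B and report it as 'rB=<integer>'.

m = 924
d = (19, -5);  v_rel = (-8, 6),  |v_rel|² = 100
v_rel×d = (-8)·(-5) − (6)·(19) = -74
since m = R²·100 − (-74)²:  R² = (5476 + 924) / 100 = 64
R = √64 = 8  ⇒  r_B = 8 − 7 = 1

rB=1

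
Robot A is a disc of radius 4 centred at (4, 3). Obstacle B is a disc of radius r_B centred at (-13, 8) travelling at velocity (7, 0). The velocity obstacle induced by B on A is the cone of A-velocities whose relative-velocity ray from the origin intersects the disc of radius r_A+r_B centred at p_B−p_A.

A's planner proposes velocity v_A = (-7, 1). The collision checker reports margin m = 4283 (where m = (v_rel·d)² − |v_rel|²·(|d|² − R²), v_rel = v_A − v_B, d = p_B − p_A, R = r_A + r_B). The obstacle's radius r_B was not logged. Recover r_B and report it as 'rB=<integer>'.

m = 4283
d = (-17, 5);  v_rel = (-14, 1),  |v_rel|² = 197
v_rel×d = (-14)·(5) − (1)·(-17) = -53
since m = R²·197 − (-53)²:  R² = (2809 + 4283) / 197 = 36
R = √36 = 6  ⇒  r_B = 6 − 4 = 2

rB=2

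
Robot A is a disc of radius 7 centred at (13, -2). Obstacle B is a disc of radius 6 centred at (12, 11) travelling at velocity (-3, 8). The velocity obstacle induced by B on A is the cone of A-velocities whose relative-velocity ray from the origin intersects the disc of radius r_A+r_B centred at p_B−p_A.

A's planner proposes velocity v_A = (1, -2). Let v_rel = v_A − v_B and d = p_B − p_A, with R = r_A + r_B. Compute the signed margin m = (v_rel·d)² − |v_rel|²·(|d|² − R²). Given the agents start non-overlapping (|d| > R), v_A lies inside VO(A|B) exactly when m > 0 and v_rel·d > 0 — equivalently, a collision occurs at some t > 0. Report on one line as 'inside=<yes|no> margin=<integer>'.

d = (-1, 13),  |d|² = 170;  R = 7+6 = 13,  c = 170−13² = 1
v_rel = (4, -10),  |v_rel|² = 116;  v_rel·d = (4)·(-1) + (-10)·(13) = -134
116·t² + 268·t + 1 = 0  ⇒  m = (-134)² − 116·1 = 17840
m = 17840 > 0,  v_rel·d = -134 < 0  ⇒  outside

inside=no margin=17840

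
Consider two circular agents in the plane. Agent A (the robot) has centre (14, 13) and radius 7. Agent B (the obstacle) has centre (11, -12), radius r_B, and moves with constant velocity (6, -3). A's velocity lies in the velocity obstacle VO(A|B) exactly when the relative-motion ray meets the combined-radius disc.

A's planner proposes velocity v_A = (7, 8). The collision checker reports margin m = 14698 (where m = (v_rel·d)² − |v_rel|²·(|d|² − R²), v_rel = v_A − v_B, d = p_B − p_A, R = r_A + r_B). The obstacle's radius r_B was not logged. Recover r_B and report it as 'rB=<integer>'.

m = 14698
d = (-3, -25);  v_rel = (1, 11),  |v_rel|² = 122
v_rel×d = (1)·(-25) − (11)·(-3) = 8
since m = R²·122 − 8²:  R² = (64 + 14698) / 122 = 121
R = √121 = 11  ⇒  r_B = 11 − 7 = 4

rB=4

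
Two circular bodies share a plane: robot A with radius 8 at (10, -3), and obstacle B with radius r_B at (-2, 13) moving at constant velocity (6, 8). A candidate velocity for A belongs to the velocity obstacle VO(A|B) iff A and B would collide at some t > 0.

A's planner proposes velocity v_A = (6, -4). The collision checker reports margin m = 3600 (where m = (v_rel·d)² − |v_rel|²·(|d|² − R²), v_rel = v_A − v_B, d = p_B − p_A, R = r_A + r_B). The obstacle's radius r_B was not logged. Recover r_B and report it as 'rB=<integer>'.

m = 3600
d = (-12, 16);  v_rel = (0, -12),  |v_rel|² = 144
v_rel×d = (0)·(16) − (-12)·(-12) = -144
since m = R²·144 − (-144)²:  R² = (20736 + 3600) / 144 = 169
R = √169 = 13  ⇒  r_B = 13 − 8 = 5

rB=5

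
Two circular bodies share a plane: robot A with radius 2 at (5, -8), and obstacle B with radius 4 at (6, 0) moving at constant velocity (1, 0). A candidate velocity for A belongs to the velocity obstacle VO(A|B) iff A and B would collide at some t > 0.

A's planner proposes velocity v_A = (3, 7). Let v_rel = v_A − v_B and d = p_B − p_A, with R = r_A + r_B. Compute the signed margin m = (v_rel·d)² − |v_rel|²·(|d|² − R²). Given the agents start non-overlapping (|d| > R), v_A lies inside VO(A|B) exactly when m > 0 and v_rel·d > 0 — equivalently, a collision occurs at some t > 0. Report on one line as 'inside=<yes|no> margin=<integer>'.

d = (1, 8),  |d|² = 65;  R = 2+4 = 6,  c = 65−6² = 29
v_rel = (2, 7),  |v_rel|² = 53;  v_rel·d = (2)·(1) + (7)·(8) = 58
53·t² − 116·t + 29 = 0  ⇒  m = 58² − 53·29 = 1827
m = 1827 > 0,  v_rel·d = 58 > 0  ⇒  inside

inside=yes margin=1827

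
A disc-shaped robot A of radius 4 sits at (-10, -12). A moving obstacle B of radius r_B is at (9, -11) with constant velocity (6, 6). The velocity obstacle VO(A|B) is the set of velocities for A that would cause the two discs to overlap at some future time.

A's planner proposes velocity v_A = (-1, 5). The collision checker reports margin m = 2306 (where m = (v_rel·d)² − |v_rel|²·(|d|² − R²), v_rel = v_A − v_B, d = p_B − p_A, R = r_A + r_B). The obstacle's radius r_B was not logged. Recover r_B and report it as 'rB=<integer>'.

m = 2306
d = (19, 1);  v_rel = (-7, -1),  |v_rel|² = 50
v_rel×d = (-7)·(1) − (-1)·(19) = 12
since m = R²·50 − 12²:  R² = (144 + 2306) / 50 = 49
R = √49 = 7  ⇒  r_B = 7 − 4 = 3

rB=3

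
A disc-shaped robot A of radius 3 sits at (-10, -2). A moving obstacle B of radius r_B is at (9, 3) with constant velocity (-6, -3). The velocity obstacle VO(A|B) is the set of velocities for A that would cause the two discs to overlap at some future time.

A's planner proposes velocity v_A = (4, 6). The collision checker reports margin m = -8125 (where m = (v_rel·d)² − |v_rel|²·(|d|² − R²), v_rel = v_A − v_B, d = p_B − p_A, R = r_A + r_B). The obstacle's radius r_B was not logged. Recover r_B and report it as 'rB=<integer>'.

m = -8125
d = (19, 5);  v_rel = (10, 9),  |v_rel|² = 181
v_rel×d = (10)·(5) − (9)·(19) = -121
since m = R²·181 − (-121)²:  R² = (14641 + -8125) / 181 = 36
R = √36 = 6  ⇒  r_B = 6 − 3 = 3

rB=3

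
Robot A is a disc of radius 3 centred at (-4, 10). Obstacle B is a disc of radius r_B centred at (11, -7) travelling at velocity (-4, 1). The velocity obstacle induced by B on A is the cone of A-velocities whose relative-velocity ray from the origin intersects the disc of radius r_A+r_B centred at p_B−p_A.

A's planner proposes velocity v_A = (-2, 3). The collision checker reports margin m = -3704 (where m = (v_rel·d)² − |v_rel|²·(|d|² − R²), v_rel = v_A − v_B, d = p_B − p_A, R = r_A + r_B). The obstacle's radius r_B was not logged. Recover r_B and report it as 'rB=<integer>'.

m = -3704
d = (15, -17);  v_rel = (2, 2),  |v_rel|² = 8
v_rel×d = (2)·(-17) − (2)·(15) = -64
since m = R²·8 − (-64)²:  R² = (4096 + -3704) / 8 = 49
R = √49 = 7  ⇒  r_B = 7 − 3 = 4

rB=4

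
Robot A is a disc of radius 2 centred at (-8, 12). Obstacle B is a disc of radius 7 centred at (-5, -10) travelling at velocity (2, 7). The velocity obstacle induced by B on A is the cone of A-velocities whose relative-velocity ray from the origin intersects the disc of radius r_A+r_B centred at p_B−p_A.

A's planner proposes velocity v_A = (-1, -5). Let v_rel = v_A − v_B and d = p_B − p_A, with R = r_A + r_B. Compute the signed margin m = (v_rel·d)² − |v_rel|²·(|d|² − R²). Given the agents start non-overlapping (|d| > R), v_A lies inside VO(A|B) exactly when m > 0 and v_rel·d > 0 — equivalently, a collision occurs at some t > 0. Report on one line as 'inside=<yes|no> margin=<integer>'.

d = (3, -22),  |d|² = 493;  R = 2+7 = 9,  c = 493−9² = 412
v_rel = (-3, -12),  |v_rel|² = 153;  v_rel·d = (-3)·(3) + (-12)·(-22) = 255
153·t² − 510·t + 412 = 0  ⇒  m = 255² − 153·412 = 1989
m = 1989 > 0,  v_rel·d = 255 > 0  ⇒  inside

inside=yes margin=1989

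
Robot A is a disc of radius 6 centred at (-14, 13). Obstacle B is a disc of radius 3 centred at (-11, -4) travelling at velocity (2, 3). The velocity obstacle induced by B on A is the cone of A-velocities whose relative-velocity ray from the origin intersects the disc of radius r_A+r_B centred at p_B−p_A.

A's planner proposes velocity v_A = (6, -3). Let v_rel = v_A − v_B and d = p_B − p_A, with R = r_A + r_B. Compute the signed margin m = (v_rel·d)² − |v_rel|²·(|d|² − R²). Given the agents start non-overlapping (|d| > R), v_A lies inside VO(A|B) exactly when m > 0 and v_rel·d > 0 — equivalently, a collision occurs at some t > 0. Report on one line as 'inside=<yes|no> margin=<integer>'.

d = (3, -17),  |d|² = 298;  R = 6+3 = 9,  c = 298−9² = 217
v_rel = (4, -6),  |v_rel|² = 52;  v_rel·d = (4)·(3) + (-6)·(-17) = 114
52·t² − 228·t + 217 = 0  ⇒  m = 114² − 52·217 = 1712
m = 1712 > 0,  v_rel·d = 114 > 0  ⇒  inside

inside=yes margin=1712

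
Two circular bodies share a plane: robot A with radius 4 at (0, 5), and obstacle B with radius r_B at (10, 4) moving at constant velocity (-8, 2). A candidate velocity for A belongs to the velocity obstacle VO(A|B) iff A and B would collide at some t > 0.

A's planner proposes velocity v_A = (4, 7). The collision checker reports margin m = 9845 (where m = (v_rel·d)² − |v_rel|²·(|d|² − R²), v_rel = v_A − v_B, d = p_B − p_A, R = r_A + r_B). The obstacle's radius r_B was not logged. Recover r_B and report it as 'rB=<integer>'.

m = 9845
d = (10, -1);  v_rel = (12, 5),  |v_rel|² = 169
v_rel×d = (12)·(-1) − (5)·(10) = -62
since m = R²·169 − (-62)²:  R² = (3844 + 9845) / 169 = 81
R = √81 = 9  ⇒  r_B = 9 − 4 = 5

rB=5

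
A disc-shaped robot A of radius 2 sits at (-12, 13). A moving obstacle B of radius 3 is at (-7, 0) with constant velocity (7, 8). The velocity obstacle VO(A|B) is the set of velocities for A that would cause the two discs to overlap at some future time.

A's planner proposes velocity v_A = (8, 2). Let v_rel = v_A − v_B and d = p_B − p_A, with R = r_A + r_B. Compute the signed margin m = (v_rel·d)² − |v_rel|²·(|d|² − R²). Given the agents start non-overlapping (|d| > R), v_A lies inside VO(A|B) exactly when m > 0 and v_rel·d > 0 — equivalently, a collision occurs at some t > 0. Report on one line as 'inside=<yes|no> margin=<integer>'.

d = (5, -13),  |d|² = 194;  R = 2+3 = 5,  c = 194−5² = 169
v_rel = (1, -6),  |v_rel|² = 37;  v_rel·d = (1)·(5) + (-6)·(-13) = 83
37·t² − 166·t + 169 = 0  ⇒  m = 83² − 37·169 = 636
m = 636 > 0,  v_rel·d = 83 > 0  ⇒  inside

inside=yes margin=636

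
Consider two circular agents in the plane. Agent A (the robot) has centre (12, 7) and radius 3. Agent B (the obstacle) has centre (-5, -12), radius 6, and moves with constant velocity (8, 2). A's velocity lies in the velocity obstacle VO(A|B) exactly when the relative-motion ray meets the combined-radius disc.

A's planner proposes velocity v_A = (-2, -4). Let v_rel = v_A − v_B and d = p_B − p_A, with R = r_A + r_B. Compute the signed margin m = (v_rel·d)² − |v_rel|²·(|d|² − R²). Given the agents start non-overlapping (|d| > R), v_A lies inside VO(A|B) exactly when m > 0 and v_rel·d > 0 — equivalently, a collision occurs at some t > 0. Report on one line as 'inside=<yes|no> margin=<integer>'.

d = (-17, -19),  |d|² = 650;  R = 3+6 = 9,  c = 650−9² = 569
v_rel = (-10, -6),  |v_rel|² = 136;  v_rel·d = (-10)·(-17) + (-6)·(-19) = 284
136·t² − 568·t + 569 = 0  ⇒  m = 284² − 136·569 = 3272
m = 3272 > 0,  v_rel·d = 284 > 0  ⇒  inside

inside=yes margin=3272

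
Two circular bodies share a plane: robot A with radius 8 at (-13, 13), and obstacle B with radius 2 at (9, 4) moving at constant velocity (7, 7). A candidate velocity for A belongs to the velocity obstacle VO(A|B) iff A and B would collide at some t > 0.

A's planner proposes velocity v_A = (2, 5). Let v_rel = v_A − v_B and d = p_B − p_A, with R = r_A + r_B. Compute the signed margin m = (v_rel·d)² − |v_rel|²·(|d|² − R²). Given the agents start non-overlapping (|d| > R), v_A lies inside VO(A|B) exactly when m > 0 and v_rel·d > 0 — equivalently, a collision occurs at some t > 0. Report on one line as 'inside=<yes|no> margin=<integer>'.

d = (22, -9),  |d|² = 565;  R = 8+2 = 10,  c = 565−10² = 465
v_rel = (-5, -2),  |v_rel|² = 29;  v_rel·d = (-5)·(22) + (-2)·(-9) = -92
29·t² + 184·t + 465 = 0  ⇒  m = (-92)² − 29·465 = -5021
m = -5021 < 0,  v_rel·d = -92 < 0  ⇒  outside

inside=no margin=-5021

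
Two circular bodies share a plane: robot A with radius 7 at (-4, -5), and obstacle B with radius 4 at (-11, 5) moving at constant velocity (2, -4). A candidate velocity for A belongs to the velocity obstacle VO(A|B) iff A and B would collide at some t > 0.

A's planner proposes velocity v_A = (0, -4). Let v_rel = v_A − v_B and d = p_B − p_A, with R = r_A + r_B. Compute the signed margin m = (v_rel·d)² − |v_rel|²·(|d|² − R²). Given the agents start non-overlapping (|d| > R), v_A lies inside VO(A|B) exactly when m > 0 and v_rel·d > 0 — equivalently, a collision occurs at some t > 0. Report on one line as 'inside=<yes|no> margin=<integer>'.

d = (-7, 10),  |d|² = 149;  R = 7+4 = 11,  c = 149−11² = 28
v_rel = (-2, 0),  |v_rel|² = 4;  v_rel·d = (-2)·(-7) + (0)·(10) = 14
4·t² − 28·t + 28 = 0  ⇒  m = 14² − 4·28 = 84
m = 84 > 0,  v_rel·d = 14 > 0  ⇒  inside

inside=yes margin=84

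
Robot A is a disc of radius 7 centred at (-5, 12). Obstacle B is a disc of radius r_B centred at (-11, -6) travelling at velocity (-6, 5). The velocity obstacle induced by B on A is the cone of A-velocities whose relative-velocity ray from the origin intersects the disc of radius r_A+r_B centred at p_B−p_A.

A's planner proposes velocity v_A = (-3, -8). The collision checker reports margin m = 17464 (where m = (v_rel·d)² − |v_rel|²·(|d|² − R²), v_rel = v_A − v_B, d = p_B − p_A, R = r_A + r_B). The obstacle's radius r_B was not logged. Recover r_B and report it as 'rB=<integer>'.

m = 17464
d = (-6, -18);  v_rel = (3, -13),  |v_rel|² = 178
v_rel×d = (3)·(-18) − (-13)·(-6) = -132
since m = R²·178 − (-132)²:  R² = (17424 + 17464) / 178 = 196
R = √196 = 14  ⇒  r_B = 14 − 7 = 7

rB=7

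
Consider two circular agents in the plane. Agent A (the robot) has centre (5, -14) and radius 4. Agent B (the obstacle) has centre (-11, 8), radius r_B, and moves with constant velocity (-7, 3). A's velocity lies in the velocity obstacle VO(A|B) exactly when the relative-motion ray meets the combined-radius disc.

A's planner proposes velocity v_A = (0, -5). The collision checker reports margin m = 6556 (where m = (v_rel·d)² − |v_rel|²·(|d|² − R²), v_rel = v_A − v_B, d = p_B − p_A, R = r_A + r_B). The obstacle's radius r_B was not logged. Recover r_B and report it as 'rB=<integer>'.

m = 6556
d = (-16, 22);  v_rel = (7, -8),  |v_rel|² = 113
v_rel×d = (7)·(22) − (-8)·(-16) = 26
since m = R²·113 − 26²:  R² = (676 + 6556) / 113 = 64
R = √64 = 8  ⇒  r_B = 8 − 4 = 4

rB=4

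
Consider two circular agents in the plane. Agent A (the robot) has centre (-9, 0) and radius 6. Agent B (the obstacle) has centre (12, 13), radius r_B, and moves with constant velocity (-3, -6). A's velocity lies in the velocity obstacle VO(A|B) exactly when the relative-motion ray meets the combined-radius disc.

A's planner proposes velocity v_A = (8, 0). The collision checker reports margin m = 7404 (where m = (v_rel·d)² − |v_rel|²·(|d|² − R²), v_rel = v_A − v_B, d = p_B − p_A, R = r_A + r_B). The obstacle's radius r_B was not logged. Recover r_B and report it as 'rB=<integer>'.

m = 7404
d = (21, 13);  v_rel = (11, 6),  |v_rel|² = 157
v_rel×d = (11)·(13) − (6)·(21) = 17
since m = R²·157 − 17²:  R² = (289 + 7404) / 157 = 49
R = √49 = 7  ⇒  r_B = 7 − 6 = 1

rB=1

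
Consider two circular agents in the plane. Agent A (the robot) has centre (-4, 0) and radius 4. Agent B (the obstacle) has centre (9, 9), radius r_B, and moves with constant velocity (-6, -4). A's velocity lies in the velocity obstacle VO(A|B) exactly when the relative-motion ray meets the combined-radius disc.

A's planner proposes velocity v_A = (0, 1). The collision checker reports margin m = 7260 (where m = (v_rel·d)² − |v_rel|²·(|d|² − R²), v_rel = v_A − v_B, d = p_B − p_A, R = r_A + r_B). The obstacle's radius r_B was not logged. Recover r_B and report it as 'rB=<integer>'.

m = 7260
d = (13, 9);  v_rel = (6, 5),  |v_rel|² = 61
v_rel×d = (6)·(9) − (5)·(13) = -11
since m = R²·61 − (-11)²:  R² = (121 + 7260) / 61 = 121
R = √121 = 11  ⇒  r_B = 11 − 4 = 7

rB=7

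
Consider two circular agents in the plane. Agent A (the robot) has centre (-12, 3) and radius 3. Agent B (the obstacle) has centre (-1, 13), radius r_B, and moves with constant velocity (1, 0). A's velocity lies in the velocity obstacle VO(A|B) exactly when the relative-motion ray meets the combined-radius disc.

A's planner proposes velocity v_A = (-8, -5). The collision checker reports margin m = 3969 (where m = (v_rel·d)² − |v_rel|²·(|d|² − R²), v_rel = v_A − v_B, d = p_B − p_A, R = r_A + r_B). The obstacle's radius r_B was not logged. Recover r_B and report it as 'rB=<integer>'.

m = 3969
d = (11, 10);  v_rel = (-9, -5),  |v_rel|² = 106
v_rel×d = (-9)·(10) − (-5)·(11) = -35
since m = R²·106 − (-35)²:  R² = (1225 + 3969) / 106 = 49
R = √49 = 7  ⇒  r_B = 7 − 3 = 4

rB=4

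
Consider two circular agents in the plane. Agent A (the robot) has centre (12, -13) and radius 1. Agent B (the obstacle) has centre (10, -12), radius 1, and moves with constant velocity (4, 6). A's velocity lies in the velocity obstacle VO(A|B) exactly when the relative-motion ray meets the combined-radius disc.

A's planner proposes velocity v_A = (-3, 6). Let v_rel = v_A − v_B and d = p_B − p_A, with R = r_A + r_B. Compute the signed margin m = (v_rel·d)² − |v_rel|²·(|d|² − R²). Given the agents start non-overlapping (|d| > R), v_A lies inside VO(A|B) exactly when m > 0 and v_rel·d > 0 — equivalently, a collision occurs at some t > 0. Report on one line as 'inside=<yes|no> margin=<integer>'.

d = (-2, 1),  |d|² = 5;  R = 1+1 = 2,  c = 5−2² = 1
v_rel = (-7, 0),  |v_rel|² = 49;  v_rel·d = (-7)·(-2) + (0)·(1) = 14
49·t² − 28·t + 1 = 0  ⇒  m = 14² − 49·1 = 147
m = 147 > 0,  v_rel·d = 14 > 0  ⇒  inside

inside=yes margin=147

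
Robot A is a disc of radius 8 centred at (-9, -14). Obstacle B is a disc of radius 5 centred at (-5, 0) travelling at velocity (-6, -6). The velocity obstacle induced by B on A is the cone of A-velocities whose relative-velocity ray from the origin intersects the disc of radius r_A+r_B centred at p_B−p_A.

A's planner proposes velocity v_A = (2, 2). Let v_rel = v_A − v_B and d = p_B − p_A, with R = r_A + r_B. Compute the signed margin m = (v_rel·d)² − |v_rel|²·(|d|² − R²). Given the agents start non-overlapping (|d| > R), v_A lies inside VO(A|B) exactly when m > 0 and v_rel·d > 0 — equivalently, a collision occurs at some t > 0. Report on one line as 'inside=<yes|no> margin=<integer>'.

d = (4, 14),  |d|² = 212;  R = 8+5 = 13,  c = 212−13² = 43
v_rel = (8, 8),  |v_rel|² = 128;  v_rel·d = (8)·(4) + (8)·(14) = 144
128·t² − 288·t + 43 = 0  ⇒  m = 144² − 128·43 = 15232
m = 15232 > 0,  v_rel·d = 144 > 0  ⇒  inside

inside=yes margin=15232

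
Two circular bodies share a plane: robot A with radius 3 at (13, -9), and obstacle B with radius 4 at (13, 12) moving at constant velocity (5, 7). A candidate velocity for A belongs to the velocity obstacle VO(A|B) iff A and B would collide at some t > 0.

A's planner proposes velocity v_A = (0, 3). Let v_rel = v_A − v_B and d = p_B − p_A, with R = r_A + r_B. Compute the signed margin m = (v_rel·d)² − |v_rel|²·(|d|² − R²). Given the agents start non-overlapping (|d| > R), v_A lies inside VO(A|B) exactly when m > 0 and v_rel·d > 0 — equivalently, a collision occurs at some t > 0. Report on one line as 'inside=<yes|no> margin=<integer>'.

d = (0, 21),  |d|² = 441;  R = 3+4 = 7,  c = 441−7² = 392
v_rel = (-5, -4),  |v_rel|² = 41;  v_rel·d = (-5)·(0) + (-4)·(21) = -84
41·t² + 168·t + 392 = 0  ⇒  m = (-84)² − 41·392 = -9016
m = -9016 < 0,  v_rel·d = -84 < 0  ⇒  outside

inside=no margin=-9016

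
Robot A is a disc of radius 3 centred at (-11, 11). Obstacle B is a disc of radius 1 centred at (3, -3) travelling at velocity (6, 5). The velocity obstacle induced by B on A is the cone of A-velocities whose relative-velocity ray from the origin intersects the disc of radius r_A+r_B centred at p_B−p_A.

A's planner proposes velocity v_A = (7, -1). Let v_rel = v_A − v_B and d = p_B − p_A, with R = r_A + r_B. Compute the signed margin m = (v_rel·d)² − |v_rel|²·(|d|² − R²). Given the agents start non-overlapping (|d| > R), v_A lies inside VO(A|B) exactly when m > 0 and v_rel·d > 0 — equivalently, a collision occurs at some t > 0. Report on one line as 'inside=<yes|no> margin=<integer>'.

d = (14, -14),  |d|² = 392;  R = 3+1 = 4,  c = 392−4² = 376
v_rel = (1, -6),  |v_rel|² = 37;  v_rel·d = (1)·(14) + (-6)·(-14) = 98
37·t² − 196·t + 376 = 0  ⇒  m = 98² − 37·376 = -4308
m = -4308 < 0,  v_rel·d = 98 > 0  ⇒  outside

inside=no margin=-4308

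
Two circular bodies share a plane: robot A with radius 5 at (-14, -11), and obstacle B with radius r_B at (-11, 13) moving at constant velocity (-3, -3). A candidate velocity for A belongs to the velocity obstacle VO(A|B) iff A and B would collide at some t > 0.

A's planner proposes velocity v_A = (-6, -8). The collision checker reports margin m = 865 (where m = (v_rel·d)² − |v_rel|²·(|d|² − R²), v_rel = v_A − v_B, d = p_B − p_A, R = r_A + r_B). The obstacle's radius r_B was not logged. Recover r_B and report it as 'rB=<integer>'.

m = 865
d = (3, 24);  v_rel = (-3, -5),  |v_rel|² = 34
v_rel×d = (-3)·(24) − (-5)·(3) = -57
since m = R²·34 − (-57)²:  R² = (3249 + 865) / 34 = 121
R = √121 = 11  ⇒  r_B = 11 − 5 = 6

rB=6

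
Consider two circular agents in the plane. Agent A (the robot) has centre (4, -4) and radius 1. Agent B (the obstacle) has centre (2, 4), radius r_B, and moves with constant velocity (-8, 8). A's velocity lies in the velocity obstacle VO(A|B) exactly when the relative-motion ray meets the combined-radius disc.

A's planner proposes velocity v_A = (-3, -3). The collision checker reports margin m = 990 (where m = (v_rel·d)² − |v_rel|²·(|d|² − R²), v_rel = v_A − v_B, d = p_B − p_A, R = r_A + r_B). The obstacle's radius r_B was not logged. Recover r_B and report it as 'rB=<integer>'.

m = 990
d = (-2, 8);  v_rel = (5, -11),  |v_rel|² = 146
v_rel×d = (5)·(8) − (-11)·(-2) = 18
since m = R²·146 − 18²:  R² = (324 + 990) / 146 = 9
R = √9 = 3  ⇒  r_B = 3 − 1 = 2

rB=2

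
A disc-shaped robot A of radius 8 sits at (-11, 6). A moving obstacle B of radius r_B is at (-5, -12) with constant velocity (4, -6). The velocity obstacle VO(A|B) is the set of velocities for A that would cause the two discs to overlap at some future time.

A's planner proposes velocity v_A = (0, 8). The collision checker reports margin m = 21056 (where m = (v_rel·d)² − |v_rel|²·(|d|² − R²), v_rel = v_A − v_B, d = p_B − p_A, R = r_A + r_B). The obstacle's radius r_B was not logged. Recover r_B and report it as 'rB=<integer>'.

m = 21056
d = (6, -18);  v_rel = (-4, 14),  |v_rel|² = 212
v_rel×d = (-4)·(-18) − (14)·(6) = -12
since m = R²·212 − (-12)²:  R² = (144 + 21056) / 212 = 100
R = √100 = 10  ⇒  r_B = 10 − 8 = 2

rB=2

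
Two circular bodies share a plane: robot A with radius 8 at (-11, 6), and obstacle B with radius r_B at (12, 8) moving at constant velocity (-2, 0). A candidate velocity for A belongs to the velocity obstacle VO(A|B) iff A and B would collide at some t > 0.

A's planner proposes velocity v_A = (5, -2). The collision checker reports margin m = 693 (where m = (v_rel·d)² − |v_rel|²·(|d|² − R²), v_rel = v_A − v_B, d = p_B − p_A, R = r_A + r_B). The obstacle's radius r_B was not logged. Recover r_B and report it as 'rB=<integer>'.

m = 693
d = (23, 2);  v_rel = (7, -2),  |v_rel|² = 53
v_rel×d = (7)·(2) − (-2)·(23) = 60
since m = R²·53 − 60²:  R² = (3600 + 693) / 53 = 81
R = √81 = 9  ⇒  r_B = 9 − 8 = 1

rB=1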